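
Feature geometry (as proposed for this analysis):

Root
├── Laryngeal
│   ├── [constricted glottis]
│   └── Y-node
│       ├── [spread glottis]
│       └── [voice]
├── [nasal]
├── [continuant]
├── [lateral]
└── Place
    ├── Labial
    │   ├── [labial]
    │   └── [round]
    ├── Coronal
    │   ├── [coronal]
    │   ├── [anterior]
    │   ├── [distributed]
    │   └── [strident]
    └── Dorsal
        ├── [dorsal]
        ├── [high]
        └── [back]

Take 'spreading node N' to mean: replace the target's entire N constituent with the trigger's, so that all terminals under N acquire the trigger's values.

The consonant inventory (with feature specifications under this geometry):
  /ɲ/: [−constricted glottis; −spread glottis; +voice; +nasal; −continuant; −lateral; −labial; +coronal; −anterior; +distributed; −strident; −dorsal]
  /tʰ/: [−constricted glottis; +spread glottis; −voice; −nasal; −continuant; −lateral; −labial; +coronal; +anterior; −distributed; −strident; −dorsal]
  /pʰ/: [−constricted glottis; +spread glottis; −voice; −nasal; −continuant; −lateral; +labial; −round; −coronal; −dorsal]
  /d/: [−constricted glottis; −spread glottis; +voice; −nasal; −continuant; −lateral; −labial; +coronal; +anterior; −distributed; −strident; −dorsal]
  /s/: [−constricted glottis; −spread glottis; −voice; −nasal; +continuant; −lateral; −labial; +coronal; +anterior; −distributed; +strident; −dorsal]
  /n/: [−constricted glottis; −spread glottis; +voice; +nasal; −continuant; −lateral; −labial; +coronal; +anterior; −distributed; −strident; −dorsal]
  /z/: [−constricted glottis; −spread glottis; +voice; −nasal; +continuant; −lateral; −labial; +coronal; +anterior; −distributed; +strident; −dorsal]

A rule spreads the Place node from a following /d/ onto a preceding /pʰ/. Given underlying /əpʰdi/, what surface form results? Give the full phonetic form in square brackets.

Place immediately or transitively dominates [labial], [round], [coronal], [anterior], [distributed], [strident], [dorsal], [high], [back].
The target acquires /d/'s values for everything under Place — [−labial], [+coronal], [+anterior], [−distributed], [−strident], [−dorsal] — while keeping its own [constricted glottis], [spread glottis], [voice], ….
The resulting bundle matches /tʰ/ in the inventory; substituting it for /pʰ/ gives [ətʰdi].

[ətʰdi]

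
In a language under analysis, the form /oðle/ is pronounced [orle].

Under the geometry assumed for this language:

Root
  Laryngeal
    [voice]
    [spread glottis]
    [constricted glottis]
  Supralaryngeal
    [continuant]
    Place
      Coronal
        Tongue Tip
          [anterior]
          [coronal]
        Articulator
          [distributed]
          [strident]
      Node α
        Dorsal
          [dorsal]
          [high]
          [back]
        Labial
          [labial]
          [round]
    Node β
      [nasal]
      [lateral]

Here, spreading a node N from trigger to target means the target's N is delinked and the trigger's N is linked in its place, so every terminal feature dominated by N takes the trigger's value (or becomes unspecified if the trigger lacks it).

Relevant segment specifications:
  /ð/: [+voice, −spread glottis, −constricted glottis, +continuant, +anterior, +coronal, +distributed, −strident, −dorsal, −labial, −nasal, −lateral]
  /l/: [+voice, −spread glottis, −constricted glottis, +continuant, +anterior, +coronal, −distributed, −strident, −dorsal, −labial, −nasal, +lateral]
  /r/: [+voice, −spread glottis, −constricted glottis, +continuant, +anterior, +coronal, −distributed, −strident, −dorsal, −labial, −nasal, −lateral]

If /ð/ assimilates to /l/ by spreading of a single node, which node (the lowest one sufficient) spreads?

/ð/ and [r] differ in [distributed]; every other specified feature is identical.
Since just one terminal is affected and it takes /l/'s value, spreading the terminal [distributed] alone is sufficient and minimal.
[lateral] stays as in /ð/ although /l/ differs there, so no node dominating it spread; among the remaining candidates [distributed] is the lowest that derives the output.

[distributed]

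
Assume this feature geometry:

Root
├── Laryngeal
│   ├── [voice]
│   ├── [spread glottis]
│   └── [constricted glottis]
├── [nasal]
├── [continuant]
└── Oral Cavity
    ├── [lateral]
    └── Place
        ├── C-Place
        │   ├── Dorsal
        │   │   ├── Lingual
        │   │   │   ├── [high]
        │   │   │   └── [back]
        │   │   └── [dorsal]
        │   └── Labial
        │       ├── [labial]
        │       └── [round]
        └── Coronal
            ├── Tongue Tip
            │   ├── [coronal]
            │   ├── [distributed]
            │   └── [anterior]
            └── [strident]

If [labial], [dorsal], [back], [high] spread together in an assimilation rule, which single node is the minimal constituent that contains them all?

[labial] lies under Labial (below Oral Cavity).
[dorsal] lies under Dorsal (below Oral Cavity).
[back] lies under Lingual (below Oral Cavity).
[high] lies under Lingual (below Oral Cavity).
C-Place is the lowest common ancestor — every listed feature sits under it, and no single subconstituent of C-Place covers them all.

C-Place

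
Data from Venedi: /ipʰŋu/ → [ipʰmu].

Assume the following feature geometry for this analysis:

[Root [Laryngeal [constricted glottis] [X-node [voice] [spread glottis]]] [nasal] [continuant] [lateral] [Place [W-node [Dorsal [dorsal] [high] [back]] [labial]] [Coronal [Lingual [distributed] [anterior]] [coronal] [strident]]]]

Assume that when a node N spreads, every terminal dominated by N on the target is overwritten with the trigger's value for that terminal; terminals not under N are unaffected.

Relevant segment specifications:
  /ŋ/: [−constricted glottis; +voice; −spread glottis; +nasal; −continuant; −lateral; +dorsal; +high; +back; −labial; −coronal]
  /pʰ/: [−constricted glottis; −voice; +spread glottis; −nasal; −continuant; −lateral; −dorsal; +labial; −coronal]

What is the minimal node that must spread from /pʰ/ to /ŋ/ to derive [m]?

The alternation /ŋ/ → [m] changes [labial], [dorsal], [high], [back] and nothing else.
In this geometry the lowest node dominating all of them is W-node: every daughter of W-node dominates only a proper subset, so no lower node suffices.
Spreading W-node from /pʰ/ overwrites each of those terminals with /pʰ/'s values, yielding exactly [m].
[spread glottis], [voice] stay as in /ŋ/ although /pʰ/ differs there, so no node dominating them spread; among the remaining candidates W-node is the lowest that derives the output.

W-node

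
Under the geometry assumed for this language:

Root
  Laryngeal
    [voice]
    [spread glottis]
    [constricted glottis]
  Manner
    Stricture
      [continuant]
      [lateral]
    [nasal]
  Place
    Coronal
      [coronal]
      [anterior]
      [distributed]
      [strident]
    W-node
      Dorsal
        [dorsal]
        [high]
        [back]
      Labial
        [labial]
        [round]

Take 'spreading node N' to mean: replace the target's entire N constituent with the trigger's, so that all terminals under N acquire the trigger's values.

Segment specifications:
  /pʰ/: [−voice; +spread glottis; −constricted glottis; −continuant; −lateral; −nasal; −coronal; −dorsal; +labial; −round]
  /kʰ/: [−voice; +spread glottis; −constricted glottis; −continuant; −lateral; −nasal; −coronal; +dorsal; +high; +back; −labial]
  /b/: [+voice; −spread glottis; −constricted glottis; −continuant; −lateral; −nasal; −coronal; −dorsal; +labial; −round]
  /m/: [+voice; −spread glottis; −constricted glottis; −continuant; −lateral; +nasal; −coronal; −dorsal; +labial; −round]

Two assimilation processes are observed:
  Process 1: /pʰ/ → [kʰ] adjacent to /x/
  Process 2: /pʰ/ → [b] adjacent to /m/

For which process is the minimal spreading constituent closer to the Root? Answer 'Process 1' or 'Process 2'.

Process 2

Process 1: the features that change are [labial], [round], [dorsal], [high], [back]; the minimal node is W-node (depth 2).
Process 2: the features that change are [voice], [spread glottis]; the minimal node is Laryngeal (depth 1).
Laryngeal (depth 1) sits above W-node (depth 2), making Process 2 the one with the higher spreading node.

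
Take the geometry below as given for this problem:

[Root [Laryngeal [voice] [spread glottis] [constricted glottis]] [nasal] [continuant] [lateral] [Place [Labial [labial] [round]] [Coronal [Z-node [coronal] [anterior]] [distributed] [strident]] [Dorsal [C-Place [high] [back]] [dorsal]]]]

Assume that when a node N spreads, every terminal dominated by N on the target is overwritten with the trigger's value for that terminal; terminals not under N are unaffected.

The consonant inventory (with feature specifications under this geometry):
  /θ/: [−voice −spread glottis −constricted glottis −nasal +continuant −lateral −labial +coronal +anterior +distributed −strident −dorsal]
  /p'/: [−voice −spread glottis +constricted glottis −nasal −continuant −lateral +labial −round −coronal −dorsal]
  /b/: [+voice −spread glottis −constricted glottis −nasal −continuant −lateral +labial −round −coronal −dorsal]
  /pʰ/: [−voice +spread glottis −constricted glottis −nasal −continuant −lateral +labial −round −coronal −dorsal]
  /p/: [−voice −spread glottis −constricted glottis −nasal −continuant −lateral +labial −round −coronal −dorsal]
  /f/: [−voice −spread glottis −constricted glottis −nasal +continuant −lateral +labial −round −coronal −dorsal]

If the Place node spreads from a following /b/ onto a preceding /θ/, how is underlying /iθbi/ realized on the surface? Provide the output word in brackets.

Place immediately or transitively dominates [labial], [round], [coronal], [anterior], [distributed], [strident], [high], [back], [dorsal].
The target acquires /b/'s values for everything under Place — [+labial], [−round], [−coronal], [−dorsal] — while keeping its own [voice], [spread glottis], [constricted glottis], ….
This feature bundle is that of [f], so /iθbi/ surfaces as [ifbi].

[ifbi]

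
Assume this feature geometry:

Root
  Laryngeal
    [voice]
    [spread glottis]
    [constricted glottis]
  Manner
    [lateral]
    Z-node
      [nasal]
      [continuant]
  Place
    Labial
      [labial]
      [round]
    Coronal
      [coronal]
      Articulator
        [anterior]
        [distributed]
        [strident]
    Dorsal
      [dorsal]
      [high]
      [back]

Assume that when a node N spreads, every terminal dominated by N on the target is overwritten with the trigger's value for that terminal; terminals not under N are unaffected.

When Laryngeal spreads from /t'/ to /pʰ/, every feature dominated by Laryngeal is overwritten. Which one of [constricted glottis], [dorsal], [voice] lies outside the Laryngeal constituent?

Laryngeal dominates exactly [voice], [spread glottis], [constricted glottis].
Of the listed options, [constricted glottis], [voice] are among these and would be overwritten by spreading Laryngeal.
[dorsal] is not within the Laryngeal subtree (it hangs from Dorsal), so /pʰ/'s [dorsal] value survives.

[dorsal]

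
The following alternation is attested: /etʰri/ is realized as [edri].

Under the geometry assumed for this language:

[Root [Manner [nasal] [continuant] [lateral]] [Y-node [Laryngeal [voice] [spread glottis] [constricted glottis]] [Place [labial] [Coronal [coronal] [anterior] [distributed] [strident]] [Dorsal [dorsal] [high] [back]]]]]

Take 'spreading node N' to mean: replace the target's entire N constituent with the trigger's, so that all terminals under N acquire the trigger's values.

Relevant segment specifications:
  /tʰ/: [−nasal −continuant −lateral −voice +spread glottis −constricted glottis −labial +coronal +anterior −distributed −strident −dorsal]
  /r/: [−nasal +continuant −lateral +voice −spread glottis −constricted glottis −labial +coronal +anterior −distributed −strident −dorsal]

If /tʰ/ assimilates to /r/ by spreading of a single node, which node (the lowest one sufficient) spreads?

Feature comparison: [voice], [spread glottis] differ between /tʰ/ and [d]; the remaining terminals match.
In this geometry the lowest node dominating all of them is Laryngeal: every daughter of Laryngeal dominates only a proper subset, so no lower node suffices.
If Laryngeal spreads, every terminal under it takes /r/'s value, producing [d] as observed.
[continuant] stays as in /tʰ/ although /r/ differs there, so no node dominating it spread; among the remaining candidates Laryngeal is the lowest that derives the output.

Laryngeal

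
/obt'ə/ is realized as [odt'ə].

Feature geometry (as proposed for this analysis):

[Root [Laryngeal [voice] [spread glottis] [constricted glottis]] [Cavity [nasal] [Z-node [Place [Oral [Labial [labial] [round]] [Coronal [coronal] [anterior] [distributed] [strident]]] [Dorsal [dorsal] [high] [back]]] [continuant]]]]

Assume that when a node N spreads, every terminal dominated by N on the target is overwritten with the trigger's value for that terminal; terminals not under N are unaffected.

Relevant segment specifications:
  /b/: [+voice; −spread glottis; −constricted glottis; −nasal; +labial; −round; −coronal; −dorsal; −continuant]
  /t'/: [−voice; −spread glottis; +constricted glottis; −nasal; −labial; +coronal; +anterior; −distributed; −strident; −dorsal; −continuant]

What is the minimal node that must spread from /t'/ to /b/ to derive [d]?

Comparing /b/ with its surface form [d], the features that change are [labial], [round], [coronal], [anterior], [distributed], [strident].
In this geometry the lowest node dominating all of them is Oral: every daughter of Oral dominates only a proper subset, so no lower node suffices.
If Oral spreads, every terminal under it takes /t'/'s value, producing [d] as observed.
Features on which the two segments disagree outside Oral, such as [constricted glottis], [voice], are unchanged — nothing dominating them spread, and Oral is the minimal sufficient constituent.

Oral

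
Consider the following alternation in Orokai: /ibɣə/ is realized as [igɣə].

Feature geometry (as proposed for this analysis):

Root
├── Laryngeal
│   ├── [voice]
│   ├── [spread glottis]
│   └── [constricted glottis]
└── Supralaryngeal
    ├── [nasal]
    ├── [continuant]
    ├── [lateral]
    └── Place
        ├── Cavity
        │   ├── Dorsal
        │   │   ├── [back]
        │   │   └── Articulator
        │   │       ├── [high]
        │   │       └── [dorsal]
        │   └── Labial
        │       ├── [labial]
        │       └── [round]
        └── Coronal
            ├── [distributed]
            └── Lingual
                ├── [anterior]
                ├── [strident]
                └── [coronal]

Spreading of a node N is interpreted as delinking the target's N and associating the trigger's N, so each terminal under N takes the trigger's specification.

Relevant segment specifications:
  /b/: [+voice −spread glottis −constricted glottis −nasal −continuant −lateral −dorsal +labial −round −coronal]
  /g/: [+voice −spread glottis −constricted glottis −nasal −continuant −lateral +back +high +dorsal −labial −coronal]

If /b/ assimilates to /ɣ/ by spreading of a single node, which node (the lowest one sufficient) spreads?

Cavity

The alternation /b/ → [g] changes [labial], [round], [dorsal], [high], [back] and nothing else.
Tracing each changed feature up the tree, the paths first meet at Cavity; any lower node misses at least one of them.
Spreading Cavity from /ɣ/ overwrites each of those terminals with /ɣ/'s values, yielding exactly [g].
[continuant] stays as in /b/ although /ɣ/ differs there, so no node dominating it spread; among the remaining candidates Cavity is the lowest that derives the output.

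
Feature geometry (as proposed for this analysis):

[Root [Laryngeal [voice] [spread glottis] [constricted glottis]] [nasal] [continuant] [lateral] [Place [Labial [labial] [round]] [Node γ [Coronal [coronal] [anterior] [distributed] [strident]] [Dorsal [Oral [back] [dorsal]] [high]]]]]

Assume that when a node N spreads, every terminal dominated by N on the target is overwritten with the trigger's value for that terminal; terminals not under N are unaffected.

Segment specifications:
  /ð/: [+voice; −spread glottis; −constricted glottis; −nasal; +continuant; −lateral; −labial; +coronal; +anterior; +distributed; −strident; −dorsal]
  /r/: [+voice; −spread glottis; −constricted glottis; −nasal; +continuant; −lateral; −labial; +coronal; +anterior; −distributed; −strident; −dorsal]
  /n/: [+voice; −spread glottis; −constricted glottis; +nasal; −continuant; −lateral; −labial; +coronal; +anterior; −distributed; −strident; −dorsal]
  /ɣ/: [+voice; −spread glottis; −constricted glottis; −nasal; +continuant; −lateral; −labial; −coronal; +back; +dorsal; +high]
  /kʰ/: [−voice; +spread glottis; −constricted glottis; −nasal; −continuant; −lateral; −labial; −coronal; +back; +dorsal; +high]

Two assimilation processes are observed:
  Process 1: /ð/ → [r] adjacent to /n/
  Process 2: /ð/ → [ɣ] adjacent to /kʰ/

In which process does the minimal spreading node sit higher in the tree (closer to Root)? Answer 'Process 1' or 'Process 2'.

Process 1: the feature that changes is [distributed]; the minimal node is [distributed] (depth 4).
In Process 2, [coronal], [anterior], [distributed], [strident], [dorsal], [high], [back] change, so the minimal spreading node is Node γ at depth 2.
Node γ (depth 2) sits above [distributed] (depth 4), making Process 2 the one with the higher spreading node.

Process 2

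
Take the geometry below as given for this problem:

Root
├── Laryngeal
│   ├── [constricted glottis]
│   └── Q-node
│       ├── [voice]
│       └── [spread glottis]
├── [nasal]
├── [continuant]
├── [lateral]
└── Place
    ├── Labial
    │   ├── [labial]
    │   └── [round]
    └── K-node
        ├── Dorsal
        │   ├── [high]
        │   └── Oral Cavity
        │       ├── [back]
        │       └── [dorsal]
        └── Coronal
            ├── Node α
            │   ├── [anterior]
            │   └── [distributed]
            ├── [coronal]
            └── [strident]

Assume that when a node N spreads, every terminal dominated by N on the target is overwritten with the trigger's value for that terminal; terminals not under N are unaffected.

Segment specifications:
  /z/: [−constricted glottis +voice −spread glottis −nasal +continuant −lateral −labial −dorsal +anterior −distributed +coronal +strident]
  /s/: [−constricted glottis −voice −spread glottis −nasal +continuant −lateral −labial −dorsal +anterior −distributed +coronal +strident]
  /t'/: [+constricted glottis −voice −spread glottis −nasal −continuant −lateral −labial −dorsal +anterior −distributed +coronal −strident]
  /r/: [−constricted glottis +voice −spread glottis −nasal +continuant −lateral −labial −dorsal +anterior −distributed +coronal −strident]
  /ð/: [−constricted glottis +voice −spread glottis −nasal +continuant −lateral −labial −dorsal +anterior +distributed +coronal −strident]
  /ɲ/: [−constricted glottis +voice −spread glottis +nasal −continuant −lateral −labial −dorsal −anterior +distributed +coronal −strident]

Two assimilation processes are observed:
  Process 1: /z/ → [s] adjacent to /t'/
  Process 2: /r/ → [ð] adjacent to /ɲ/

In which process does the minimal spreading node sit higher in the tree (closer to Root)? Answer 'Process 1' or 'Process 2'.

Process 1

In Process 1, [voice] changes, so the minimal spreading node is [voice] at depth 3.
Process 2 alters [distributed]; the lowest dominating node is [distributed] (depth 5 from Root).
Depth 3 < depth 5; Process 1 involves the structurally higher constituent [voice].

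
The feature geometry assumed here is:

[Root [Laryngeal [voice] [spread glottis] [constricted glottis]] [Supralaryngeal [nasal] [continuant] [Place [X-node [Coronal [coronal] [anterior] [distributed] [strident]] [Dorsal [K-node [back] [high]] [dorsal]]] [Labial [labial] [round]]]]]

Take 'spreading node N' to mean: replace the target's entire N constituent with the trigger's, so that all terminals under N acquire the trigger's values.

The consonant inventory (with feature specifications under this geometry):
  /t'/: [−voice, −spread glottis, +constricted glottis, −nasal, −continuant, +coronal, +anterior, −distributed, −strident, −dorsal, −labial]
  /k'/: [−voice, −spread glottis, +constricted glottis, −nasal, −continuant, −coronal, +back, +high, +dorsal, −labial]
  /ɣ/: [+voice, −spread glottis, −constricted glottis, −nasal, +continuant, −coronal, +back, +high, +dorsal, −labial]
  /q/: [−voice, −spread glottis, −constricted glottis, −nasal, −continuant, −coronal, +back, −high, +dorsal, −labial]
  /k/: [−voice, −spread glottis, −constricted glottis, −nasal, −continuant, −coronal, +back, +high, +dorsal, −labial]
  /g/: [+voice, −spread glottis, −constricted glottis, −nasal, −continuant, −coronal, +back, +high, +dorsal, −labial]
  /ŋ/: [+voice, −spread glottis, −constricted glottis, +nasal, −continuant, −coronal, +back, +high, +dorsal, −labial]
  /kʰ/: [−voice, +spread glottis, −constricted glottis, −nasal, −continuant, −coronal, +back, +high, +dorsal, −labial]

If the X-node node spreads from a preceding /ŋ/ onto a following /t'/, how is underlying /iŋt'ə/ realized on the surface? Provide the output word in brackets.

The X-node node dominates the terminals [coronal], [anterior], [distributed], [strident], [back], [high], [dorsal].
Spreading X-node from /ŋ/ onto /t'/ replaces those values with /ŋ/'s: [−coronal], [+back], [+high], [+dorsal]. Features outside X-node ([voice], [spread glottis], [constricted glottis], …) stay as in /t'/.
Among the inventory, only /k'/ has exactly this specification, giving the surface form [iŋk'ə].

[iŋk'ə]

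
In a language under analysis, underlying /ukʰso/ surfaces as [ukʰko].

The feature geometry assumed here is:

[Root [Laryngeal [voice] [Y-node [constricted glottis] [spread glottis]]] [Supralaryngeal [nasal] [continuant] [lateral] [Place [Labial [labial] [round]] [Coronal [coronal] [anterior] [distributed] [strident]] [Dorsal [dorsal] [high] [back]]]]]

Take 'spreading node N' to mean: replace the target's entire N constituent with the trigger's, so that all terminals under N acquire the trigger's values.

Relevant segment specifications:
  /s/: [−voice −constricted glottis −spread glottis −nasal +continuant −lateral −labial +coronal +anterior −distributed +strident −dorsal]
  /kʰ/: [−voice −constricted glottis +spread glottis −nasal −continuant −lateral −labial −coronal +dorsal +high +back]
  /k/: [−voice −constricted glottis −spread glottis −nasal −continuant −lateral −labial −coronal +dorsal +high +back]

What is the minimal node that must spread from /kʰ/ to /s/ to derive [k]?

Comparing /s/ with its surface form [k], the features that change are [continuant], [coronal], [anterior], [distributed], [strident], [dorsal], [high], [back].
These terminals are all dominated by Supralaryngeal, and no proper subconstituent of Supralaryngeal covers them all; Supralaryngeal is their lowest common ancestor.
Spreading Supralaryngeal from /kʰ/ overwrites each of those terminals with /kʰ/'s values, yielding exactly [k].
Had Root spread, [spread glottis] would have taken /kʰ/'s value; it stays as in /s/, confirming the spreading constituent is exactly Supralaryngeal.

Supralaryngeal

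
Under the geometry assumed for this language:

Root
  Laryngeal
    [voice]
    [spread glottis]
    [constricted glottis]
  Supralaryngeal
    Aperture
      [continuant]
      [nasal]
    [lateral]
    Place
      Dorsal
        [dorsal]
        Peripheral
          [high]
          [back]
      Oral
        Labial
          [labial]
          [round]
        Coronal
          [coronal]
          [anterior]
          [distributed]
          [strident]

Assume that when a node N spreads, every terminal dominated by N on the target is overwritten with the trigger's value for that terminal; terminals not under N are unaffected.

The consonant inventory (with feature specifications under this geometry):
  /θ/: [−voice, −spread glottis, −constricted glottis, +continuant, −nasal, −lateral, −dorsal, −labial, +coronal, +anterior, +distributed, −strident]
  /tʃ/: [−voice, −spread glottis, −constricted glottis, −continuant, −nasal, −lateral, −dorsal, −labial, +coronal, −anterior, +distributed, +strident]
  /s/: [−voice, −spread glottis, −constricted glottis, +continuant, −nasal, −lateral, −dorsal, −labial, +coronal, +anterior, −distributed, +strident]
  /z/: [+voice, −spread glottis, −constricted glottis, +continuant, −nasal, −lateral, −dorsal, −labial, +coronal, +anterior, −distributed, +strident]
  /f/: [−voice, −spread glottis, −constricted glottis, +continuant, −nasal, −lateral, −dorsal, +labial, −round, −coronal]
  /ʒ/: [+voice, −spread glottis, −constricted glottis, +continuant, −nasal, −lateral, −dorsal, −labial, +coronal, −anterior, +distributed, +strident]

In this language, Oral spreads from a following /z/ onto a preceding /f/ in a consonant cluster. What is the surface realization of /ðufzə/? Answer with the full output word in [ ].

[ðuszə]

The Oral node dominates the terminals [labial], [round], [coronal], [anterior], [distributed], [strident].
The target acquires /z/'s values for everything under Oral — [−labial], [+coronal], [+anterior], [−distributed], [+strident] — while keeping its own [voice], [spread glottis], [constricted glottis], ….
This feature bundle is that of [s], so /ðufzə/ surfaces as [ðuszə].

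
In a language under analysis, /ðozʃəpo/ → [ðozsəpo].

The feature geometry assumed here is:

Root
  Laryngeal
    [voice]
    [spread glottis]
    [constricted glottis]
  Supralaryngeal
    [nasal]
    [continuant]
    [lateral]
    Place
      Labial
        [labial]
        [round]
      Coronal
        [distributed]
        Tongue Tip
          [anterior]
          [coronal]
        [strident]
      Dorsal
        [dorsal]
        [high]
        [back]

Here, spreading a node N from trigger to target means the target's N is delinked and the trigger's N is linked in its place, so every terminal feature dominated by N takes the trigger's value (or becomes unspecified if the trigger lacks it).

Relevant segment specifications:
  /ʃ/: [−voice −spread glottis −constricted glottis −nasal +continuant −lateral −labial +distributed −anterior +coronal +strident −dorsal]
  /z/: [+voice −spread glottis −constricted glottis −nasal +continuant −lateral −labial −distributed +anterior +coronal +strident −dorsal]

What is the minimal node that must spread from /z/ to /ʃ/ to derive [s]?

Comparing /ʃ/ with its surface form [s], the features that change are [anterior], [distributed].
In this geometry the lowest node dominating all of them is Coronal: every daughter of Coronal dominates only a proper subset, so no lower node suffices.
If Coronal spreads, every terminal under it takes /z/'s value, producing [s] as observed.
[voice] stays as in /ʃ/ although /z/ differs there, so no node dominating it spread; among the remaining candidates Coronal is the lowest that derives the output.

Coronal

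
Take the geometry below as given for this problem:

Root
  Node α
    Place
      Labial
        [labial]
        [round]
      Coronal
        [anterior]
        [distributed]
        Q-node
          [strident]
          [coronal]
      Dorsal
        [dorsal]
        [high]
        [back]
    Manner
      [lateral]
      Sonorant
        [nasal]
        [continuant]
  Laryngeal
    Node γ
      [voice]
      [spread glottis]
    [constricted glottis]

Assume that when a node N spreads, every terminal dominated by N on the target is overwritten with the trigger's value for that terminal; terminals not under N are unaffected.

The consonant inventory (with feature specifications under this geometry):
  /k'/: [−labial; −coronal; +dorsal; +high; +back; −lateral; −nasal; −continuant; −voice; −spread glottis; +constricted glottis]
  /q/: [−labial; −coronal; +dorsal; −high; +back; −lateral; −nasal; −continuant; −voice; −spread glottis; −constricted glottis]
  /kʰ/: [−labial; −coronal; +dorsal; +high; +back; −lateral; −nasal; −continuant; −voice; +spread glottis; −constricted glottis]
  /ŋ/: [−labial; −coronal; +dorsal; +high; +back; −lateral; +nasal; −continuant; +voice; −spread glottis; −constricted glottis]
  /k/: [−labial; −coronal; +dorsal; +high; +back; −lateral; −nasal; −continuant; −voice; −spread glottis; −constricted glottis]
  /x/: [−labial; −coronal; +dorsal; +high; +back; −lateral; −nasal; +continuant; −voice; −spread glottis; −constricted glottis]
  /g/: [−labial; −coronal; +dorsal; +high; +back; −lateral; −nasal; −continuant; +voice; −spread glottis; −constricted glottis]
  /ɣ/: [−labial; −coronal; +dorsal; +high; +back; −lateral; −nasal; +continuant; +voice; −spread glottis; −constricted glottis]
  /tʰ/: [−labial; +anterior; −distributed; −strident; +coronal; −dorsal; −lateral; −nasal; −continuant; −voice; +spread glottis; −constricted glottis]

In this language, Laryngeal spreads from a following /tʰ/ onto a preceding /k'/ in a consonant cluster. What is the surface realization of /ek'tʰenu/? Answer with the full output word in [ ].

[ekʰtʰenu]

Laryngeal immediately or transitively dominates [voice], [spread glottis], [constricted glottis].
Spreading Laryngeal from /tʰ/ onto /k'/ replaces those values with /tʰ/'s: [−voice], [+spread glottis], [−constricted glottis]. Features outside Laryngeal ([labial], [coronal], [dorsal], …) stay as in /k'/.
This feature bundle is that of [kʰ], so /ek'tʰenu/ surfaces as [ekʰtʰenu].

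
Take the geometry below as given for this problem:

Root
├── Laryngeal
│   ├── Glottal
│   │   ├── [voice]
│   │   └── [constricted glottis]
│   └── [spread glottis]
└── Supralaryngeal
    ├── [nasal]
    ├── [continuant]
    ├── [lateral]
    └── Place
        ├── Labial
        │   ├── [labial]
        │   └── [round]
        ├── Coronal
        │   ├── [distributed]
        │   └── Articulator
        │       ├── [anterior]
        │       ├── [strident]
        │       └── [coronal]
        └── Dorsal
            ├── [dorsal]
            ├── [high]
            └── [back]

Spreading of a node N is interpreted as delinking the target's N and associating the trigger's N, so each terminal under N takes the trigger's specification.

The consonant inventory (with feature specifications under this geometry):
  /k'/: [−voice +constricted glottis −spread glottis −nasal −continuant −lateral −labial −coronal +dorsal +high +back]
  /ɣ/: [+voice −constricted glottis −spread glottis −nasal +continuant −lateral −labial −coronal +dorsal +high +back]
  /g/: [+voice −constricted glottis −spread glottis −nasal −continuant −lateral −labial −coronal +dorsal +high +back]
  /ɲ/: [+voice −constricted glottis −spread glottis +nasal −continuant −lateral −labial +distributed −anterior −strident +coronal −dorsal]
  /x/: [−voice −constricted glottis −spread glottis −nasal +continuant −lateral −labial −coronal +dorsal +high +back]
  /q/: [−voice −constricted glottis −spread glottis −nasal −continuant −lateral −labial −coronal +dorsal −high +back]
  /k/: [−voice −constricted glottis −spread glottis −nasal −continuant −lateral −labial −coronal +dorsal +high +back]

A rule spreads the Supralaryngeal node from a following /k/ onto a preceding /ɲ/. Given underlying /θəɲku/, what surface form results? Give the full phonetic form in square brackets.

Terminals under Supralaryngeal in this geometry: [nasal], [continuant], [lateral], [labial], [round], [distributed], [anterior], [strident], [coronal], [dorsal], [high], [back].
Spreading Supralaryngeal from /k/ onto /ɲ/ replaces those values with /k/'s: [−nasal], [−continuant], [−lateral], [−labial], [−coronal], [+dorsal], [+high], [+back]. Features outside Supralaryngeal ([voice], [constricted glottis], [spread glottis]) stay as in /ɲ/.
The resulting bundle matches /g/ in the inventory; substituting it for /ɲ/ gives [θəgku].

[θəgku]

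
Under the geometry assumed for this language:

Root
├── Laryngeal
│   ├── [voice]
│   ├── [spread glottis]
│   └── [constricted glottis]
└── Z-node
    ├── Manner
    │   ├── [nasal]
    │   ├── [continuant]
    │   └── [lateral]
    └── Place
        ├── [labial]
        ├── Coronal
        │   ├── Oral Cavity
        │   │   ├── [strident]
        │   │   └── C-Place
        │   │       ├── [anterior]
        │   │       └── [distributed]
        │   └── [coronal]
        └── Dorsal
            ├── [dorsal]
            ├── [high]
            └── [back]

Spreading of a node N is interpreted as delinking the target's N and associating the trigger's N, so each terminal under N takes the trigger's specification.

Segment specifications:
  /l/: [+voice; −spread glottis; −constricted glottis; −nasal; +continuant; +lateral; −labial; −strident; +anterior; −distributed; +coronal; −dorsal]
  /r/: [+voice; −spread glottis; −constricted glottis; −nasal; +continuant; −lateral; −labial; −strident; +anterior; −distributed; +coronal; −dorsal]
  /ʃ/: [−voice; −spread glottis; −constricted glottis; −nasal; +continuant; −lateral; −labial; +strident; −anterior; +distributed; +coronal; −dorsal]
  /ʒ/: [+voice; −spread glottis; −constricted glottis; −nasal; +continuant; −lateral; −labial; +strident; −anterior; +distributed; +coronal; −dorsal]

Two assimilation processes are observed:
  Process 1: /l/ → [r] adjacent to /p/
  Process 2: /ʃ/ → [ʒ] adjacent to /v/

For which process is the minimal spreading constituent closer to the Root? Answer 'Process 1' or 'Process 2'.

Process 2

In Process 1, [lateral] changes, so the minimal spreading node is [lateral] at depth 3.
In Process 2, [voice] changes, so the minimal spreading node is [voice] at depth 2.
Depth 2 < depth 3; Process 2 involves the structurally higher constituent [voice].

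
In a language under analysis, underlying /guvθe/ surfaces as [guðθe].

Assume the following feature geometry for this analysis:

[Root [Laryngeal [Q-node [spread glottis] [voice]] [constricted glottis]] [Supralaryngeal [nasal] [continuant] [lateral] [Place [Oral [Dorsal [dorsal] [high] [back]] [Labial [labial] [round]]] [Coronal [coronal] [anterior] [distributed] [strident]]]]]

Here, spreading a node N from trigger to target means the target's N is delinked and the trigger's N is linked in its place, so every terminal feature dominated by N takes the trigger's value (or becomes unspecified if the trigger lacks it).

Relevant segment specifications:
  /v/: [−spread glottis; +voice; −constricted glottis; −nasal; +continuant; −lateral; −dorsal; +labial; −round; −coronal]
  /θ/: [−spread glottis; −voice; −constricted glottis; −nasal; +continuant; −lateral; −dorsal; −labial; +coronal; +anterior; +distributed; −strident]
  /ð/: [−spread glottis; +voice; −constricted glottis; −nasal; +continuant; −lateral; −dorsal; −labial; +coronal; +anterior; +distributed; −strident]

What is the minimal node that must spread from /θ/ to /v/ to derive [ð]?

Place

Comparing /v/ with its surface form [ð], the features that change are [labial], [round], [coronal], [anterior], [distributed], [strident].
In this geometry the lowest node dominating all of them is Place: every daughter of Place dominates only a proper subset, so no lower node suffices.
Spreading Place from /θ/ overwrites each of those terminals with /θ/'s values, yielding exactly [ð].
[voice], a feature on which the two segments disagree outside Place, is unchanged — nothing dominating it spread, and Place is the minimal sufficient constituent.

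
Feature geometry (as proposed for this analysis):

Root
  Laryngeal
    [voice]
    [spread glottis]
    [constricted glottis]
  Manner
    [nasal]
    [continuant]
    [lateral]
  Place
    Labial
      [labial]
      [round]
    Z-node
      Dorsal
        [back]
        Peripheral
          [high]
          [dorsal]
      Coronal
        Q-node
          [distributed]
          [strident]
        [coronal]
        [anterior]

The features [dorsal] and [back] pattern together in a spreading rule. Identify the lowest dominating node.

Dorsal

[dorsal]: Root ▹ Place ▹ Z-node ▹ Dorsal ▹ Peripheral ▹ [dorsal].
[back]: Root ▹ Place ▹ Z-node ▹ Dorsal ▹ [back].
Dorsal is the lowest common ancestor — every listed feature sits under it, and no single subconstituent of Dorsal covers them all.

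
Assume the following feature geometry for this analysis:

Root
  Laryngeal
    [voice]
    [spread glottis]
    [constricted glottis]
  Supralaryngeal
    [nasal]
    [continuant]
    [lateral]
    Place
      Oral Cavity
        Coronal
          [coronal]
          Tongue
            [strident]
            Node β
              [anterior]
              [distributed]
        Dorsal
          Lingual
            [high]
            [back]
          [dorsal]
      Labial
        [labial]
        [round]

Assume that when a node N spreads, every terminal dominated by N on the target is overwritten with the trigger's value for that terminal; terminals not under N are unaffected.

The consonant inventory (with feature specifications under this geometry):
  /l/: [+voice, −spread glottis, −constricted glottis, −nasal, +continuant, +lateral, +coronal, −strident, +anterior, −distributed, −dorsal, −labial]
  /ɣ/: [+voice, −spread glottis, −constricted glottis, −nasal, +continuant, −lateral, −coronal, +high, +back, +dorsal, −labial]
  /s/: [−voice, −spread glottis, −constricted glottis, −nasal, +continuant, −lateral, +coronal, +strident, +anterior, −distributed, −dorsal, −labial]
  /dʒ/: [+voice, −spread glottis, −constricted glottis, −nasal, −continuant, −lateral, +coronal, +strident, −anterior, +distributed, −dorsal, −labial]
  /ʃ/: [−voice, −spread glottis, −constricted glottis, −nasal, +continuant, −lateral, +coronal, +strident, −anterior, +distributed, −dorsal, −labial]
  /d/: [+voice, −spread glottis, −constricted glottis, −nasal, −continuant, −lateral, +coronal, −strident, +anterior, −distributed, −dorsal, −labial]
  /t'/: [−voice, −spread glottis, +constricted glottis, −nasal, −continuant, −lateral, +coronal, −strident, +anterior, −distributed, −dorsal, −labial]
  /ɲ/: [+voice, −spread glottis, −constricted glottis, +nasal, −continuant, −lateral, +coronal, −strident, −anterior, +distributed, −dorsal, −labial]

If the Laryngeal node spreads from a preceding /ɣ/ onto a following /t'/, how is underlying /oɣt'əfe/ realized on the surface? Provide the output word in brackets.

The Laryngeal node dominates the terminals [voice], [spread glottis], [constricted glottis].
After delinking /t'/'s Laryngeal and linking /ɣ/'s, the affected terminals become [+voice], [−spread glottis], [−constricted glottis]; [nasal], [continuant], [lateral], … (outside Laryngeal) are retained from /t'/.
This feature bundle is that of [d], so /oɣt'əfe/ surfaces as [oɣdəfe].

[oɣdəfe]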